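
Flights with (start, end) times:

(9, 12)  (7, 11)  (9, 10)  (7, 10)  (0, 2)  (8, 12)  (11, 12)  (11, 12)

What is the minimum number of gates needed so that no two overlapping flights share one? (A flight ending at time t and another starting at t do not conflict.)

The answer is the maximum number of intervals overlapping at any instant.
starts: [0, 7, 7, 8, 9, 9, 11, 11]
ends:   [2, 10, 10, 11, 12, 12, 12, 12]
s0→1 e2→0 s7→1 s7→2 s8→3 s9→4 s9→5  — peak 5.

5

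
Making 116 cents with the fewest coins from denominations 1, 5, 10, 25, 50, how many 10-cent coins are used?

116 − 2×50→16 − 1×10→6 − 1×5→1 − 1×1→0
Count of 10: 1

1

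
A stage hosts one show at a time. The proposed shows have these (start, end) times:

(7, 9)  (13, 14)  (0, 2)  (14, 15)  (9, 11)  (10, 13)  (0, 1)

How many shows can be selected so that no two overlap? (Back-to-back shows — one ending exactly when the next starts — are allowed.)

5

Greedy by earliest finish: after sorting by end time, pick each interval compatible with the last pick.
Sorted by end: (0,1)  (0,2)  (7,9)  (9,11)  (10,13)  (13,14)  (14,15)
take (0,1); skip (0,2); take (7,9); take (9,11); skip (10,13); take (13,14); take (14,15).
Selected 5 shows.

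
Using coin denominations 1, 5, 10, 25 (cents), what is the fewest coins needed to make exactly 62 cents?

5

62 = 2×25 + 1×10 + 2×1
Total coins = 2 + 1 + 2 = 5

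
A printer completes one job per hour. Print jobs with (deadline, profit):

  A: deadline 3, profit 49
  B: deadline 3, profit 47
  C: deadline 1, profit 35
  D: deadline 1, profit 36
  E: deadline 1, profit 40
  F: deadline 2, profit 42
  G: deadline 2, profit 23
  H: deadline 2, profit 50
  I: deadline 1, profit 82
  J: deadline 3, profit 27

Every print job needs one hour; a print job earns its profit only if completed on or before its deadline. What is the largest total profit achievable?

By profit: I(d1,82), H(d2,50), A(d3,49), B(d3,47), F(d2,42), E(d1,40), D(d1,36), C(d1,35), J(d3,27), G(d2,23)
I→slot 1; H→slot 2; A→slot 3; B skipped; F skipped; E skipped; D skipped; C skipped; J skipped; G skipped.
Profit = 82 + 50 + 49 = 181

181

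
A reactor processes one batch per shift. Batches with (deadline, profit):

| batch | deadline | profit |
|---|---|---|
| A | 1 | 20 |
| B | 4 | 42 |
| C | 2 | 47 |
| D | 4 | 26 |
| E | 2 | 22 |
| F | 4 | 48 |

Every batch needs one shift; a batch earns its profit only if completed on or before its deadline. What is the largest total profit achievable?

163

Profit order: F=48 C=47 B=42 D=26 E=22 A=20
Assign: F→slot 4, C→slot 2, B→slot 3, D→slot 1, E skipped, A skipped.
Slots: [1:D] [2:C] [3:B] [4:F]
Profit = 26 + 47 + 42 + 48 = 163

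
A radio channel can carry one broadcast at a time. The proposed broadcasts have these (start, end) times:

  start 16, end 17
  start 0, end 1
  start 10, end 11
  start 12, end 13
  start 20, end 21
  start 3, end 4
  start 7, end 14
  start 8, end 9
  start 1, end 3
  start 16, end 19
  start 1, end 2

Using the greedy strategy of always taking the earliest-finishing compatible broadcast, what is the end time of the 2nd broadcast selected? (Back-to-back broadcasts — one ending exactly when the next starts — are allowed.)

Greedy by earliest finish: after sorting by end time, pick each interval compatible with the last pick.
Sorted by end: (0,1)  (1,2)  (1,3)  (3,4)  (8,9)  (10,11)  (12,13)  (7,14)  (16,17)  (16,19)  (20,21)
take (0,1); take (1,2); skip (1,3); take (3,4); take (8,9); take (10,11); take (12,13); take (16,17); take (20,21).
Selected: (0,1) (1,2) (3,4) (8,9) (10,11) (12,13) (16,17) (20,21)

2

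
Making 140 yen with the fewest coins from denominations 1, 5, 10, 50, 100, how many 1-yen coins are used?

Greedy: take as many of the largest coin as possible, then repeat with the remainder.
140 = 1×100 + 4×10
Count of 1: 0

0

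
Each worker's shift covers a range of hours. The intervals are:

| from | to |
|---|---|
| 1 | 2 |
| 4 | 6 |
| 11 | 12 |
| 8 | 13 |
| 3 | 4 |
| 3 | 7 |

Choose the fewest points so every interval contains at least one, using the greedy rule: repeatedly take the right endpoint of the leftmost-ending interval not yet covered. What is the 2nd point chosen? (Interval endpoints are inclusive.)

4

By right end: [1,2]  [3,4]  [4,6]  [3,7]  [11,12]  [8,13]
[1,2] uncovered → point at 2; [3,4] uncovered → point at 4; [11,12] uncovered → point at 12.
Points: 2, 4, 12 (3 total).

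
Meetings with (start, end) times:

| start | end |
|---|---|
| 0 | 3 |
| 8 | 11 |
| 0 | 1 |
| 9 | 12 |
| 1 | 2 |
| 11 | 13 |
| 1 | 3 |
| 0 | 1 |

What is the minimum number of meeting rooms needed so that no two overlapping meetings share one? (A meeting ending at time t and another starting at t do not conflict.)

3

The answer is the maximum number of intervals overlapping at any instant.
starts: [0, 0, 0, 1, 1, 8, 9, 11]
ends:   [1, 1, 2, 3, 3, 11, 12, 13]
s0→1 s0→2 s0→3  — peak 3.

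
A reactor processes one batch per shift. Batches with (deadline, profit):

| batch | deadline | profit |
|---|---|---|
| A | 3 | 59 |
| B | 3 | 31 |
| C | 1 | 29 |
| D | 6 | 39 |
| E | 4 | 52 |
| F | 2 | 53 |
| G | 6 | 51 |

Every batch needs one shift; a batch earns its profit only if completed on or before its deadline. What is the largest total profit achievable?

Take jobs in profit order; each goes to the latest open slot no later than its deadline.
By profit: A(d3,59), F(d2,53), E(d4,52), G(d6,51), D(d6,39), B(d3,31), C(d1,29)
A→slot 3; F→slot 2; E→slot 4; G→slot 6; D→slot 5; B→slot 1; C skipped.
Profit = 31 + 53 + 59 + 52 + 39 + 51 = 285

285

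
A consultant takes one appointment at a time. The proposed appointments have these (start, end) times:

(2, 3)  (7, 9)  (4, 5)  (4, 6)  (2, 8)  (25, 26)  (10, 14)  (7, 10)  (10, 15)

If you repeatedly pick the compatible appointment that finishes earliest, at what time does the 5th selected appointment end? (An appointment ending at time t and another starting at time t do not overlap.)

Sort by end time and greedily take each interval whose start is ≥ the last chosen end.
Sorted by end: (2,3)  (4,5)  (4,6)  (2,8)  (7,9)  (7,10)  (10,14)  (10,15)  (25,26)
take (2,3); take (4,5); skip (2,8); take (7,9); take (10,14); skip (10,15); take (25,26).
Selected: (2,3) (4,5) (7,9) (10,14) (25,26)

26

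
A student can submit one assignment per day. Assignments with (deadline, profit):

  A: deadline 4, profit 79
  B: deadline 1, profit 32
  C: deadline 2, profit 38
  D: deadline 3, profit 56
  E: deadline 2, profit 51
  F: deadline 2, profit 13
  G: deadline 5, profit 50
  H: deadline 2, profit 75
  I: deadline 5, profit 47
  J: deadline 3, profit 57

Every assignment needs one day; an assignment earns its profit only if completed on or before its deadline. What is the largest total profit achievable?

Take jobs in profit order; each goes to the latest open slot no later than its deadline.
By profit: A(d4,79), H(d2,75), J(d3,57), D(d3,56), E(d2,51), G(d5,50), I(d5,47), C(d2,38), B(d1,32), F(d2,13)
A→slot 4; H→slot 2; J→slot 3; D→slot 1; E skipped; G→slot 5; I skipped; C skipped; B skipped; F skipped.
Profit = 56 + 75 + 57 + 79 + 50 = 317

317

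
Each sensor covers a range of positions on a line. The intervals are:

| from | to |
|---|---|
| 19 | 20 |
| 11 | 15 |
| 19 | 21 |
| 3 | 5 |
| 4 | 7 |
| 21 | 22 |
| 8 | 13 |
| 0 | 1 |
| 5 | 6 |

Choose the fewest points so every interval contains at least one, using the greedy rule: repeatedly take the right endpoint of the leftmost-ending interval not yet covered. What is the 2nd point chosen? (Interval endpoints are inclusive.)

5

Process intervals by earliest right end; each time one isn't hit yet, stab at its right endpoint.
By right end: [0,1]  [3,5]  [5,6]  [4,7]  [8,13]  [11,15]  [19,20]  [19,21]  [21,22]
[0,1] uncovered → point at 1; [3,5] uncovered → point at 5; [8,13] uncovered → point at 13; [19,20] uncovered → point at 20; [21,22] uncovered → point at 22.
Points: 1, 5, 13, 20, 22 (5 total).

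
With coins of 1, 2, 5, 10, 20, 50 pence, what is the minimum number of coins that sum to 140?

4

140 = 2×50 + 2×20
Total coins = 2 + 2 = 4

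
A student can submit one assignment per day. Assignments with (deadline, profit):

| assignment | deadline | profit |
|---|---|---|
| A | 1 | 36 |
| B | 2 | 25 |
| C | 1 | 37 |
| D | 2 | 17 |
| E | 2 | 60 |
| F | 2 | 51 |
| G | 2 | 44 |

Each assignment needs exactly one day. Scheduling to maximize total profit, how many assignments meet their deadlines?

2

Sort by profit descending; place each in the latest free slot ≤ its deadline.
By profit: E(d2,60), F(d2,51), G(d2,44), C(d1,37), A(d1,36), B(d2,25), D(d2,17)
E→slot 2; F→slot 1; G skipped; C skipped; A skipped; B skipped; D skipped.
2 of 7 scheduled.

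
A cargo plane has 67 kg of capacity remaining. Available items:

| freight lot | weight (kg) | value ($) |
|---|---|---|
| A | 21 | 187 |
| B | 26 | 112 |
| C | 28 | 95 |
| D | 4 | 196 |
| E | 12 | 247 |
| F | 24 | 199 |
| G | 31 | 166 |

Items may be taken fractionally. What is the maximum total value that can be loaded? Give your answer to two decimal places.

Sort by value per unit weight and fill in that order.
Order: D (196/4=49.00) > E (247/12=20.58) > A (187/21=8.90) > F (199/24=8.29) > G (166/31=5.35) > B (112/26=4.31) > C (95/28=3.39)
Fill: take D (4 @ 196) → take E (12 @ 247) → take A (21 @ 187) → take F (24 @ 199) → take 6/31 of G → 32.13; 67/67 used.
Total value = 861.13

861.13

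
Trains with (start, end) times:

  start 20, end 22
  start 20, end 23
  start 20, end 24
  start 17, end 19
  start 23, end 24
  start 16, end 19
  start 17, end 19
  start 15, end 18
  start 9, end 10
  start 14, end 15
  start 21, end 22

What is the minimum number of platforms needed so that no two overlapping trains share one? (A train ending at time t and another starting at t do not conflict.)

4

starts: [9, 14, 15, 16, 17, 17, 20, 20, 20, 21, 23]
ends:   [10, 15, 18, 19, 19, 19, 22, 22, 23, 24, 24]
s9→1 e10→0 s14→1 e15→0 s15→1 s16→2 s17→3 s17→4  — peak 4.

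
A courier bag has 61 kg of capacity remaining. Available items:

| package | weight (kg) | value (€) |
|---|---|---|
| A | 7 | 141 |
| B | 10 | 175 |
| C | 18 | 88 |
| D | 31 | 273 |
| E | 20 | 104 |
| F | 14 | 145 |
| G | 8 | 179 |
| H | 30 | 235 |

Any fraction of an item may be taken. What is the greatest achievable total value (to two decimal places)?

Greedy by value/weight ratio, highest first.
Order: G (179/8=22.38) > A (141/7=20.14) > B (175/10=17.50) > F (145/14=10.36) > D (273/31=8.81) > H (235/30=7.83) > E (104/20=5.20) > C (88/18=4.89)
Fill: take G (8 @ 179) → take A (7 @ 141) → take B (10 @ 175) → take F (14 @ 145) → take 22/31 of D → 193.74; 61/61 used.
Total value = 833.74

833.74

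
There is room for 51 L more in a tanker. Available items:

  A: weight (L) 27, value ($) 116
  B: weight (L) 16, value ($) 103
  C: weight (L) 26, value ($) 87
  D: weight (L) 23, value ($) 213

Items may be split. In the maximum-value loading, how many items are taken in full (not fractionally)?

2

Sort by value per unit weight and fill in that order.
Order: D (213/23=9.26) > B (103/16=6.44) > A (116/27=4.30) > C (87/26=3.35)
Fill: take D (23 @ 213) → take B (16 @ 103) → take 12/27 of A → 51.56; 51/51 used.
2 item(s) taken whole; one partial (take 12/27 of A).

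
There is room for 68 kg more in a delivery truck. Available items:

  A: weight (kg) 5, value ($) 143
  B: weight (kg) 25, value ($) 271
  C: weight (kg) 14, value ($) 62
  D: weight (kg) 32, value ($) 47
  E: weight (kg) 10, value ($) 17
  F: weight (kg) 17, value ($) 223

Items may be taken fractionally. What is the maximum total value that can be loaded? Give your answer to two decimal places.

710.90

Order: A (143/5=28.60) > F (223/17=13.12) > B (271/25=10.84) > C (62/14=4.43) > E (17/10=1.70) > D (47/32=1.47)
Fill: take A (5 @ 143) → take F (17 @ 223) → take B (25 @ 271) → take C (14 @ 62) → take 7/10 of E → 11.90; 68/68 used.
Total value = 710.90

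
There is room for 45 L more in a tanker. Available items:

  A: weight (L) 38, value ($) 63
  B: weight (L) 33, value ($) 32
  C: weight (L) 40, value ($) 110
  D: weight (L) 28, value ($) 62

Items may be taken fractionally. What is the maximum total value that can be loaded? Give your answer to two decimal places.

Greedy by value/weight ratio, highest first.
Order: C (110/40=2.75) > D (62/28=2.21) > A (63/38=1.66) > B (32/33=0.97)
Fill: take C (40 @ 110) → take 5/28 of D → 11.07; 45/45 used.
Total value = 121.07

121.07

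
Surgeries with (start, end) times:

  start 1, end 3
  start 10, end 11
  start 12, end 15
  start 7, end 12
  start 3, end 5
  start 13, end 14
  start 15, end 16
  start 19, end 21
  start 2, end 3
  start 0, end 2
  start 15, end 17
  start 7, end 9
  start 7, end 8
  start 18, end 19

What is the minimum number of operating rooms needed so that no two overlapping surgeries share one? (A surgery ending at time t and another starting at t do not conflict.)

3

The answer is the maximum number of intervals overlapping at any instant.
Events (time:±→running): 0:+→1 1:+→2 2:-→1 2:+→2 3:-→1 3:-→0 3:+→1 5:-→0 7:+→1 7:+→2 7:+→3 … peak 3.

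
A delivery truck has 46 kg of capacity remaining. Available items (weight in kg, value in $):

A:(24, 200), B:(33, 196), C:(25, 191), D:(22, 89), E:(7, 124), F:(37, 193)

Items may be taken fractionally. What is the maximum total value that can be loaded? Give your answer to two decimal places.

438.60

Order: E (124/7=17.71) > A (200/24=8.33) > C (191/25=7.64) > B (196/33=5.94) > F (193/37=5.22) > D (89/22=4.05)
Fill: take E (7 @ 124) → take A (24 @ 200) → take 15/25 of C → 114.60; 46/46 used.
Total value = 438.60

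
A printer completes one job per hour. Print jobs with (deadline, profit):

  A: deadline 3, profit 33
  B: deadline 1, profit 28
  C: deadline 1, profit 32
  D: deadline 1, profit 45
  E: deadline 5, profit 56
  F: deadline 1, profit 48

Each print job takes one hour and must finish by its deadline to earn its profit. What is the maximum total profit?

Take jobs in profit order; each goes to the latest open slot no later than its deadline.
By profit: E(d5,56), F(d1,48), D(d1,45), A(d3,33), C(d1,32), B(d1,28)
E→slot 5; F→slot 1; D skipped; A→slot 3; C skipped; B skipped.
Profit = 48 + 33 + 56 = 137

137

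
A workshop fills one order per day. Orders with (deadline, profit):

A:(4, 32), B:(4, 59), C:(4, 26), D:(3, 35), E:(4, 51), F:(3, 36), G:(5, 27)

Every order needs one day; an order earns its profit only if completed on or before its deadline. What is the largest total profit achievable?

By profit: B(d4,59), E(d4,51), F(d3,36), D(d3,35), A(d4,32), G(d5,27), C(d4,26)
B→slot 4; E→slot 3; F→slot 2; D→slot 1; A skipped; G→slot 5; C skipped.
Profit = 35 + 36 + 51 + 59 + 27 = 208

208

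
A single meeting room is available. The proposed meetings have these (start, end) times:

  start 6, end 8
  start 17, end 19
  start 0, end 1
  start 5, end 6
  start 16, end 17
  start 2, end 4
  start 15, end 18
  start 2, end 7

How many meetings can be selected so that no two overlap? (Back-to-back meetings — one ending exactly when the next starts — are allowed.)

Greedy by earliest finish: after sorting by end time, pick each interval compatible with the last pick.
Sorted by end: (0,1)  (2,4)  (5,6)  (2,7)  (6,8)  (16,17)  (15,18)  (17,19)
take (0,1); take (2,4); take (5,6); take (6,8); take (16,17); take (17,19).
Selected 6 meetings.

6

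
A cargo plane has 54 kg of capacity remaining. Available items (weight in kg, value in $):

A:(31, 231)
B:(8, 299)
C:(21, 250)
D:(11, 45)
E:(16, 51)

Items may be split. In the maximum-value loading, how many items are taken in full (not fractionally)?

2

Greedy by value/weight ratio, highest first.
Order: B (299/8=37.38) > C (250/21=11.90) > A (231/31=7.45) > D (45/11=4.09) > E (51/16=3.19)
Fill: take B (8 @ 299) → take C (21 @ 250) → take 25/31 of A → 186.29; 54/54 used.
2 item(s) taken whole; one partial (take 25/31 of A).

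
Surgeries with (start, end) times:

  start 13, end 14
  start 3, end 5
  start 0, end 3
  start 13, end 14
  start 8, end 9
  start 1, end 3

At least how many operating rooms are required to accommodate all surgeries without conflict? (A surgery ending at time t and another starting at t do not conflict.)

2

Events (time:±→running): 0:+→1 1:+→2 … peak 2.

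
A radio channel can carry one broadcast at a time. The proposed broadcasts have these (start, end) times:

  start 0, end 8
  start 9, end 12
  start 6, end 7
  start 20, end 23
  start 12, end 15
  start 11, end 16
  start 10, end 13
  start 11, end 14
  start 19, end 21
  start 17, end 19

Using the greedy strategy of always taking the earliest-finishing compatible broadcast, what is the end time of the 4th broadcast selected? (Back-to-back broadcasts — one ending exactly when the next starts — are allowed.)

19

Sorted by end: (6,7)  (0,8)  (9,12)  (10,13)  (11,14)  (12,15)  (11,16)  (17,19)  (19,21)  (20,23)
take (6,7); skip (0,8); take (9,12); skip (11,14); take (12,15); skip (11,16); take (17,19); take (19,21).
Selected: (6,7) (9,12) (12,15) (17,19) (19,21)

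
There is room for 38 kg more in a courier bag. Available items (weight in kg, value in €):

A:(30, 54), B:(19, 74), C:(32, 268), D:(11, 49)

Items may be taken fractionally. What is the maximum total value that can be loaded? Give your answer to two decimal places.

Order: C (268/32=8.38) > D (49/11=4.45) > B (74/19=3.89) > A (54/30=1.80)
Fill: take C (32 @ 268) → take 6/11 of D → 26.73; 38/38 used.
Total value = 294.73

294.73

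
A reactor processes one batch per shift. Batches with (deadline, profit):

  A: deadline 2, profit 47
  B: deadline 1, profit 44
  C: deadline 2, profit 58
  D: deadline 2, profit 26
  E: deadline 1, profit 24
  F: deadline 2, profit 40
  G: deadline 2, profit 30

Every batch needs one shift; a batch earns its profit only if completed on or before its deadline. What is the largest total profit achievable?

Sort by profit descending; place each in the latest free slot ≤ its deadline.
By profit: C(d2,58), A(d2,47), B(d1,44), F(d2,40), G(d2,30), D(d2,26), E(d1,24)
C→slot 2; A→slot 1; B skipped; F skipped; G skipped; D skipped; E skipped.
Profit = 47 + 58 = 105

105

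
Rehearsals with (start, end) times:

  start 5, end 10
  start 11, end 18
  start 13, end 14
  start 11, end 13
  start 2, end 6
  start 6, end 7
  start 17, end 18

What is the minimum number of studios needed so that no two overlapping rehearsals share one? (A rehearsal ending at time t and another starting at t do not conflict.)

2

starts: [2, 5, 6, 11, 11, 13, 17]
ends:   [6, 7, 10, 13, 14, 18, 18]
s2→1 s5→2  — peak 2.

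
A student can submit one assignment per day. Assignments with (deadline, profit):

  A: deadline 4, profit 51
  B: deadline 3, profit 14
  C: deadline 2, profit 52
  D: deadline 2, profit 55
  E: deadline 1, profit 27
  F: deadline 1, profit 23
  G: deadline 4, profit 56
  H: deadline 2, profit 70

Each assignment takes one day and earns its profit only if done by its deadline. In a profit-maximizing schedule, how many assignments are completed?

4

Profit order: H=70 G=56 D=55 C=52 A=51 E=27 F=23 B=14
Assign: H→slot 2, G→slot 4, D→slot 1, C skipped, A→slot 3, E skipped, F skipped, B skipped.
Slots: [1:D] [2:H] [3:A] [4:G]
4 of 8 scheduled.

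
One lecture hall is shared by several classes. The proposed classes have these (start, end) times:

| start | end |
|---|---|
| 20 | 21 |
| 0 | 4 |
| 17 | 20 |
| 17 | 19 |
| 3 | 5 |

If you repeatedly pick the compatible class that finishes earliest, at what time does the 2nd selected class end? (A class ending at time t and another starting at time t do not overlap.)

19

Sort by end time and greedily take each interval whose start is ≥ the last chosen end.
Sorted by end: (0,4)  (3,5)  (17,19)  (17,20)  (20,21)
take (0,4); take (17,19); skip (17,20); take (20,21).
Selected: (0,4) (17,19) (20,21)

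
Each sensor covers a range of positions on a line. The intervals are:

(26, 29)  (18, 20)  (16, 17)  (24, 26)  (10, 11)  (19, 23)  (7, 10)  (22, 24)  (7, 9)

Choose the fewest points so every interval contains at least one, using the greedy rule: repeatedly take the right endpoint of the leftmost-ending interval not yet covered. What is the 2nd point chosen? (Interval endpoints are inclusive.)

11

Sorted: [7,9] [7,10] [10,11] [16,17] [18,20] [19,23] [22,24] [24,26] [26,29]
{[7,9],[7,10]} hit by 9; {[10,11]} hit by 11; {[16,17]} hit by 17; {[18,20],[19,23]} hit by 20; {[22,24],[24,26]} hit by 24; {[26,29]} hit by 29.
Points: 9, 11, 17, 20, 24, 29 (6 total).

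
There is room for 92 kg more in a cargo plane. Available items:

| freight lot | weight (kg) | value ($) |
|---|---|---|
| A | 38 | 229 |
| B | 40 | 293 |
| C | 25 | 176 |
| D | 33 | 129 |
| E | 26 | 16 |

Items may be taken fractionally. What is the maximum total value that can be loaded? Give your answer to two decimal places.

Greedy by value/weight ratio, highest first.
Ratios (sorted): B 7.33, C 7.04, A 6.03, D 3.91, E 0.62
take B (40 @ 293); take C (25 @ 176); take 27/38 of A → 162.71. Capacity used 92/92.
Total value = 631.71

631.71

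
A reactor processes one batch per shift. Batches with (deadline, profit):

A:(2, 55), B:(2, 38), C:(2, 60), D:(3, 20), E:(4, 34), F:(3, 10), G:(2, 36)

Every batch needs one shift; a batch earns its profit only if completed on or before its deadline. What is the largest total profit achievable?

169

Profit order: C=60 A=55 B=38 G=36 E=34 D=20 F=10
Assign: C→slot 2, A→slot 1, B skipped, G skipped, E→slot 4, D→slot 3, F skipped.
Slots: [1:A] [2:C] [3:D] [4:E]
Profit = 55 + 60 + 20 + 34 = 169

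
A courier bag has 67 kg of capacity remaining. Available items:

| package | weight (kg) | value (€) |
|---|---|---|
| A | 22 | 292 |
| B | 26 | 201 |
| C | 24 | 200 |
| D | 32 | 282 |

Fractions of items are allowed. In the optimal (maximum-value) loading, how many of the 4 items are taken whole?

Order: A (292/22=13.27) > D (282/32=8.81) > C (200/24=8.33) > B (201/26=7.73)
Fill: take A (22 @ 292) → take D (32 @ 282) → take 13/24 of C → 108.33; 67/67 used.
2 item(s) taken whole; one partial (take 13/24 of C).

2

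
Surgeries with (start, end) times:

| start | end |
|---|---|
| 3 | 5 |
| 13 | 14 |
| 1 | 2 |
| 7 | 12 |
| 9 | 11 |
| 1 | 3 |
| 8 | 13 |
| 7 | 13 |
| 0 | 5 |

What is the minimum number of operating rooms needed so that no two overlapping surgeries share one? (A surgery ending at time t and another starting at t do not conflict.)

4

Events (time:±→running): 0:+→1 1:+→2 1:+→3 2:-→2 3:-→1 3:+→2 5:-→1 5:-→0 7:+→1 7:+→2 8:+→3 9:+→4 … peak 4.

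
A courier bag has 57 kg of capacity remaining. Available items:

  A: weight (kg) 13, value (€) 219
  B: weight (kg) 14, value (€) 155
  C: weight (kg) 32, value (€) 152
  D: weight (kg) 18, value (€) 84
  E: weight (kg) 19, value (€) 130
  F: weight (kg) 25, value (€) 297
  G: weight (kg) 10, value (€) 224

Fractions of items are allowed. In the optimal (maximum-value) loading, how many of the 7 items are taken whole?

Ratios (sorted): G 22.40, A 16.85, F 11.88, B 11.07, E 6.84, C 4.75, D 4.67
take G (10 @ 224); take A (13 @ 219); take F (25 @ 297); take 9/14 of B → 99.64. Capacity used 57/57.
3 item(s) taken whole; one partial (take 9/14 of B).

3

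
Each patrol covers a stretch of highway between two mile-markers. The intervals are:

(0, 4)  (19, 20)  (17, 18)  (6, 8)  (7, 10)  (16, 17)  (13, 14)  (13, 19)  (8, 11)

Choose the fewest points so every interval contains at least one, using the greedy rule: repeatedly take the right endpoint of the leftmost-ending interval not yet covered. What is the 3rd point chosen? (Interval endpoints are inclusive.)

Process intervals by earliest right end; each time one isn't hit yet, stab at its right endpoint.
Sorted: [0,4] [6,8] [7,10] [8,11] [13,14] [16,17] [17,18] [13,19] [19,20]
{[0,4]} hit by 4; {[6,8],[7,10],[8,11]} hit by 8; {[13,14]} hit by 14; {[16,17],[17,18],[13,19]} hit by 17; {[19,20]} hit by 20.
Points: 4, 8, 14, 17, 20 (5 total).

14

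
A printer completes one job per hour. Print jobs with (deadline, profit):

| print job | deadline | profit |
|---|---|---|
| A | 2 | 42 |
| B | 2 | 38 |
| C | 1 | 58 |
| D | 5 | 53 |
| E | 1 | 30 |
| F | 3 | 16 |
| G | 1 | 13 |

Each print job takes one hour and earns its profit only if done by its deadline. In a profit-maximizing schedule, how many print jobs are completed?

Sort by profit descending; place each in the latest free slot ≤ its deadline.
By profit: C(d1,58), D(d5,53), A(d2,42), B(d2,38), E(d1,30), F(d3,16), G(d1,13)
C→slot 1; D→slot 5; A→slot 2; B skipped; E skipped; F→slot 3; G skipped.
4 of 7 scheduled.

4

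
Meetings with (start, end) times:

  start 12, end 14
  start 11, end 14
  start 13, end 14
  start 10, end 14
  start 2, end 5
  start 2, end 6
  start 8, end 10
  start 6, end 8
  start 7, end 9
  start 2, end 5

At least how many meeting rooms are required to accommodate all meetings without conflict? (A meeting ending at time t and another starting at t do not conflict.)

4

Events (time:±→running): 2:+→1 2:+→2 2:+→3 5:-→2 5:-→1 6:-→0 6:+→1 7:+→2 8:-→1 8:+→2 9:-→1 10:-→0 10:+→1 11:+→2 12:+→3 13:+→4 … peak 4.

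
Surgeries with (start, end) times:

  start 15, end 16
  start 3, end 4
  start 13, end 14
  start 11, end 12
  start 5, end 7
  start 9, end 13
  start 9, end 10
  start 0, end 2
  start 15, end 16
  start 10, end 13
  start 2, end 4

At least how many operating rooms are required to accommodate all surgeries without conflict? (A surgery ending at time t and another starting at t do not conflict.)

Count concurrent intervals with a sweep; the peak is the room count.
starts: [0, 2, 3, 5, 9, 9, 10, 11, 13, 15, 15]
ends:   [2, 4, 4, 7, 10, 12, 13, 13, 14, 16, 16]
s0→1 e2→0 s2→1 s3→2 e4→1 e4→0 s5→1 e7→0 s9→1 s9→2 e10→1 s10→2 s11→3  — peak 3.

3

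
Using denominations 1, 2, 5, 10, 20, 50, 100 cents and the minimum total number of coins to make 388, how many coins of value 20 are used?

1

Greedy: take as many of the largest coin as possible, then repeat with the remainder.
388 − 3×100→88 − 1×50→38 − 1×20→18 − 1×10→8 − 1×5→3 − 1×2→1 − 1×1→0
Count of 20: 1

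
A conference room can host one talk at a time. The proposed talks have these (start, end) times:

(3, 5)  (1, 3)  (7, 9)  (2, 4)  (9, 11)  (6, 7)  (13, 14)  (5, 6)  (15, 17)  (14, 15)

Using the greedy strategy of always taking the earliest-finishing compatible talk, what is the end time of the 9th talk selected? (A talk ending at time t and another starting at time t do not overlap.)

Order by finish time; keep every interval that doesn't clash with the previous kept one.
Sorted by end: (1,3)  (2,4)  (3,5)  (5,6)  (6,7)  (7,9)  (9,11)  (13,14)  (14,15)  (15,17)
take (1,3); take (3,5); take (5,6); take (6,7); take (7,9); take (9,11); take (13,14); take (14,15); take (15,17).
Selected: (1,3) (3,5) (5,6) (6,7) (7,9) (9,11) (13,14) (14,15) (15,17)

17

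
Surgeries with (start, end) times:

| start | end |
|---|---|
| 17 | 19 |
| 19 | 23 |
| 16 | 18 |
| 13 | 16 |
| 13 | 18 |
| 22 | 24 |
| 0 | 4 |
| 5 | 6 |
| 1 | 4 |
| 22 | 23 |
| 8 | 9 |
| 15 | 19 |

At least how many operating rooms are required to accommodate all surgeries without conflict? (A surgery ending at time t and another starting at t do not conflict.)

Count concurrent intervals with a sweep; the peak is the room count.
starts: [0, 1, 5, 8, 13, 13, 15, 16, 17, 19, 22, 22]
ends:   [4, 4, 6, 9, 16, 18, 18, 19, 19, 23, 23, 24]
s0→1 s1→2 e4→1 e4→0 s5→1 e6→0 s8→1 e9→0 s13→1 s13→2 s15→3 e16→2 s16→3 s17→4  — peak 4.

4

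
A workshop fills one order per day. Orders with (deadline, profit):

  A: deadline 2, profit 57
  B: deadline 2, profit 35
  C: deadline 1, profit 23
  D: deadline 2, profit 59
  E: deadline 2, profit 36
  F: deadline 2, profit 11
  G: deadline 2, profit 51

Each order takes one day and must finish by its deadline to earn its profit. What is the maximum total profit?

Profit order: D=59 A=57 G=51 E=36 B=35 C=23 F=11
Assign: D→slot 2, A→slot 1, G skipped, E skipped, B skipped, C skipped, F skipped.
Slots: [1:A] [2:D]
Profit = 57 + 59 = 116

116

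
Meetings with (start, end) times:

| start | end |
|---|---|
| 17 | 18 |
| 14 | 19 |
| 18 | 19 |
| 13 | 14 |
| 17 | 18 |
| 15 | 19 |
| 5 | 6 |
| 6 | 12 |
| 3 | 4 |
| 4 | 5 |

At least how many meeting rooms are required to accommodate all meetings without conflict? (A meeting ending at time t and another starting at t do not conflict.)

4

Events (time:±→running): 3:+→1 4:-→0 4:+→1 5:-→0 5:+→1 6:-→0 6:+→1 12:-→0 13:+→1 14:-→0 14:+→1 15:+→2 17:+→3 17:+→4 … peak 4.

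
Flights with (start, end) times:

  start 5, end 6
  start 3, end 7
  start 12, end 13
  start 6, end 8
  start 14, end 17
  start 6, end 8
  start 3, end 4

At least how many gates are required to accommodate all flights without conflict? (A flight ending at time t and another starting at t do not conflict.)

3

Count concurrent intervals with a sweep; the peak is the room count.
starts: [3, 3, 5, 6, 6, 12, 14]
ends:   [4, 6, 7, 8, 8, 13, 17]
s3→1 s3→2 e4→1 s5→2 e6→1 s6→2 s6→3  — peak 3.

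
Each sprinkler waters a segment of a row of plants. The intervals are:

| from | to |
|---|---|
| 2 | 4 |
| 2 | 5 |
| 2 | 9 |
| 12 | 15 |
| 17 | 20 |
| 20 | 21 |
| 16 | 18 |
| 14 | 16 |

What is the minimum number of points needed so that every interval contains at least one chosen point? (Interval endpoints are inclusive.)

4

By right end: [2,4]  [2,5]  [2,9]  [12,15]  [14,16]  [16,18]  [17,20]  [20,21]
[2,4] uncovered → point at 4; [12,15] uncovered → point at 15; [16,18] uncovered → point at 18; [20,21] uncovered → point at 21.
Points: 4, 15, 18, 21 (4 total).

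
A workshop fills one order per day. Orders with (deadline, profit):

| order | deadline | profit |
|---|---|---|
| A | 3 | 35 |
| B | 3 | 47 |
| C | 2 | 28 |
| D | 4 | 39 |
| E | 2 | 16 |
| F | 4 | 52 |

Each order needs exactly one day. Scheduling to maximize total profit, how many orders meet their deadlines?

Sort by profit descending; place each in the latest free slot ≤ its deadline.
By profit: F(d4,52), B(d3,47), D(d4,39), A(d3,35), C(d2,28), E(d2,16)
F→slot 4; B→slot 3; D→slot 2; A→slot 1; C skipped; E skipped.
4 of 6 scheduled.

4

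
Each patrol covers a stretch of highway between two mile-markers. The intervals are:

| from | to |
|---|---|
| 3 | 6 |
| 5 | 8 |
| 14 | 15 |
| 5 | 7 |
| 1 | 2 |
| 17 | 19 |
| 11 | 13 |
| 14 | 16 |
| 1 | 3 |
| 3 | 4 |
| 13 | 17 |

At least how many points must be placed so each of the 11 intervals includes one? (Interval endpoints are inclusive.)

6

Sort by right endpoint; whenever an interval is uncovered, place a point at its right end.
Sorted: [1,2] [1,3] [3,4] [3,6] [5,7] [5,8] [11,13] [14,15] [14,16] [13,17] [17,19]
{[1,2],[1,3]} hit by 2; {[3,4],[3,6]} hit by 4; {[5,7],[5,8]} hit by 7; {[11,13]} hit by 13; {[14,15],[14,16],[13,17]} hit by 15; {[17,19]} hit by 19.
Points: 2, 4, 7, 13, 15, 19 (6 total).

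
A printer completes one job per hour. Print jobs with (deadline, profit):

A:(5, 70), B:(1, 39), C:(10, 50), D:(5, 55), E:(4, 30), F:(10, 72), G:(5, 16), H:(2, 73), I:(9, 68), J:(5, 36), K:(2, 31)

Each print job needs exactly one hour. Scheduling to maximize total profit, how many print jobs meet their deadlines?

Profit order: H=73 F=72 A=70 I=68 D=55 C=50 B=39 J=36 K=31 E=30 G=16
Assign: H→slot 2, F→slot 10, A→slot 5, I→slot 9, D→slot 4, C→slot 8, B→slot 1, J→slot 3, K skipped, E skipped, G skipped.
Slots: [1:B] [2:H] [3:J] [4:D] [5:A] [8:C] [9:I] [10:F]
8 of 11 scheduled.

8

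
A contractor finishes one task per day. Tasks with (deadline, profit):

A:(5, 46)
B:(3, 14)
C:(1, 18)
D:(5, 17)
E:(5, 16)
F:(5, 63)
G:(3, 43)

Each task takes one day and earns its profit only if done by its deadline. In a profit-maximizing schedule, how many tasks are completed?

Sort by profit descending; place each in the latest free slot ≤ its deadline.
By profit: F(d5,63), A(d5,46), G(d3,43), C(d1,18), D(d5,17), E(d5,16), B(d3,14)
F→slot 5; A→slot 4; G→slot 3; C→slot 1; D→slot 2; E skipped; B skipped.
5 of 7 scheduled.

5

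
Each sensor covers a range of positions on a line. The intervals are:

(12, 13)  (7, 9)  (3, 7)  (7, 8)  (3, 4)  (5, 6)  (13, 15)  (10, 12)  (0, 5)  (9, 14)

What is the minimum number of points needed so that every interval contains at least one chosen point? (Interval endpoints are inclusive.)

Sorted: [3,4] [0,5] [5,6] [3,7] [7,8] [7,9] [10,12] [12,13] [9,14] [13,15]
{[3,4],[0,5]} hit by 4; {[5,6],[3,7]} hit by 6; {[7,8],[7,9]} hit by 8; {[10,12],[12,13],[9,14]} hit by 12; {[13,15]} hit by 15.
Points: 4, 6, 8, 12, 15 (5 total).

5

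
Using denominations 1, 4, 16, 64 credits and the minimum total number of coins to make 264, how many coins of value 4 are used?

2

Use the largest denomination that fits, subtract, and repeat.
264 = 4×64 + 2×4
Count of 4: 2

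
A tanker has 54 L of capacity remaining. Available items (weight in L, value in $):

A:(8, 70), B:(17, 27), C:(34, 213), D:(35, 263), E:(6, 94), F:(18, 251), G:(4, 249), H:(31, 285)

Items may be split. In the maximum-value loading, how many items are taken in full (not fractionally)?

Greedy by value/weight ratio, highest first.
Order: G (249/4=62.25) > E (94/6=15.67) > F (251/18=13.94) > H (285/31=9.19) > A (70/8=8.75) > D (263/35=7.51) > C (213/34=6.26) > B (27/17=1.59)
Fill: take G (4 @ 249) → take E (6 @ 94) → take F (18 @ 251) → take 26/31 of H → 239.03; 54/54 used.
3 item(s) taken whole; one partial (take 26/31 of H).

3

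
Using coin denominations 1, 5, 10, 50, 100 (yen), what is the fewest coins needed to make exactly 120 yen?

Use the largest denomination that fits, subtract, and repeat.
120 − 1×100→20 − 2×10→0
Total coins = 1 + 2 = 3

3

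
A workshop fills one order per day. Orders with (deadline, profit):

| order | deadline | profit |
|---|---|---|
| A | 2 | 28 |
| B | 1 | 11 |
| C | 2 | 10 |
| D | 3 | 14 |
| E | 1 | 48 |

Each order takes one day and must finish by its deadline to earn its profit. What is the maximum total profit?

90

Profit order: E=48 A=28 D=14 B=11 C=10
Assign: E→slot 1, A→slot 2, D→slot 3, B skipped, C skipped.
Slots: [1:E] [2:A] [3:D]
Profit = 48 + 28 + 14 = 90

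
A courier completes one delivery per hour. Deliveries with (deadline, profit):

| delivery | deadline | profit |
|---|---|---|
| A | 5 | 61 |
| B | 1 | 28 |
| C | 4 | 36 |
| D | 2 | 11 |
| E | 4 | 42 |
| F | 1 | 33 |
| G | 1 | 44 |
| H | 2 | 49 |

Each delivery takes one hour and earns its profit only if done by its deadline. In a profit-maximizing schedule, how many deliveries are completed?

5

Take jobs in profit order; each goes to the latest open slot no later than its deadline.
Profit order: A=61 H=49 G=44 E=42 C=36 F=33 B=28 D=11
Assign: A→slot 5, H→slot 2, G→slot 1, E→slot 4, C→slot 3, F skipped, B skipped, D skipped.
Slots: [1:G] [2:H] [3:C] [4:E] [5:A]
5 of 8 scheduled.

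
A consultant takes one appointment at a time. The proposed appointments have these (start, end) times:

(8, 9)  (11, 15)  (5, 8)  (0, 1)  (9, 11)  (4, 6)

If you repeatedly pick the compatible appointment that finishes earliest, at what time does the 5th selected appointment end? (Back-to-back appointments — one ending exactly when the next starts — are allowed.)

By end time: (0,1), (4,6), (5,8), (8,9), (9,11), (11,15).
Pick (0,1); next start ≥ 1 → (4,6); next start ≥ 6 → (8,9); next start ≥ 9 → (9,11); next start ≥ 11 → (11,15).
Selected: (0,1) (4,6) (8,9) (9,11) (11,15)

15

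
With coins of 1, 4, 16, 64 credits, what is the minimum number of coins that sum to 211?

211 = 3×64 + 1×16 + 3×1
Total coins = 3 + 1 + 3 = 7

7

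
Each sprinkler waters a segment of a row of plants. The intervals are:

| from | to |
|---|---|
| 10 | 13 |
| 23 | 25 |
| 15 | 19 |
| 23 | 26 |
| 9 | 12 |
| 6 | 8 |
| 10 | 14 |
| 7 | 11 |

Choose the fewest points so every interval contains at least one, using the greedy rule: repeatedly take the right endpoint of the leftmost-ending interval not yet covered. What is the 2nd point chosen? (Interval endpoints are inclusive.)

Sorted: [6,8] [7,11] [9,12] [10,13] [10,14] [15,19] [23,25] [23,26]
{[6,8],[7,11]} hit by 8; {[9,12],[10,13],[10,14]} hit by 12; {[15,19]} hit by 19; {[23,25],[23,26]} hit by 25.
Points: 8, 12, 19, 25 (4 total).

12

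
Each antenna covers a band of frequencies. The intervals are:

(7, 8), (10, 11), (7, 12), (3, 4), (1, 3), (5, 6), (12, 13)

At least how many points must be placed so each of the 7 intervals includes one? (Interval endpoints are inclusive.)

Sorted: [1,3] [3,4] [5,6] [7,8] [10,11] [7,12] [12,13]
{[1,3],[3,4]} hit by 3; {[5,6]} hit by 6; {[7,8]} hit by 8; {[10,11],[7,12]} hit by 11; {[12,13]} hit by 13.
Points: 3, 6, 8, 11, 13 (5 total).

5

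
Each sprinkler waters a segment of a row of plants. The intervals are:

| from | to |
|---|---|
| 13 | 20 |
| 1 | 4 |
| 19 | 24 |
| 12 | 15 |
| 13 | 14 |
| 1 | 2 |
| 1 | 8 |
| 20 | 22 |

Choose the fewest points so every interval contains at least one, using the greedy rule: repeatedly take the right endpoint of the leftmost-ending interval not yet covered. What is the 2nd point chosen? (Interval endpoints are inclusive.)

Sort by right endpoint; whenever an interval is uncovered, place a point at its right end.
Sorted: [1,2] [1,4] [1,8] [13,14] [12,15] [13,20] [20,22] [19,24]
{[1,2],[1,4],[1,8]} hit by 2; {[13,14],[12,15],[13,20]} hit by 14; {[20,22],[19,24]} hit by 22.
Points: 2, 14, 22 (3 total).

14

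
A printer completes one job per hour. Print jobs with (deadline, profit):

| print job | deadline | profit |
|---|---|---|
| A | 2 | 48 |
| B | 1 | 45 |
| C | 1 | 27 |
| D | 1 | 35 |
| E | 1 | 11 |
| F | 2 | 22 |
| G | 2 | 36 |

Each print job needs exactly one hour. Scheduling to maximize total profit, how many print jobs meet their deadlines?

2

By profit: A(d2,48), B(d1,45), G(d2,36), D(d1,35), C(d1,27), F(d2,22), E(d1,11)
A→slot 2; B→slot 1; G skipped; D skipped; C skipped; F skipped; E skipped.
2 of 7 scheduled.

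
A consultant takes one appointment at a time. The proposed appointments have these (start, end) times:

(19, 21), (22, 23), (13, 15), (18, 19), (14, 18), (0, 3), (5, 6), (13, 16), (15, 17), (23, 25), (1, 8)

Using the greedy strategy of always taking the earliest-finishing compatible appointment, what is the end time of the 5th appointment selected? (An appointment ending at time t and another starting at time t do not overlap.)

19

Order by finish time; keep every interval that doesn't clash with the previous kept one.
Sorted by end: (0,3)  (5,6)  (1,8)  (13,15)  (13,16)  (15,17)  (14,18)  (18,19)  (19,21)  (22,23)  (23,25)
take (0,3); take (5,6); take (13,15); skip (13,16); take (15,17); skip (14,18); take (18,19); take (19,21); take (22,23); take (23,25).
Selected: (0,3) (5,6) (13,15) (15,17) (18,19) (19,21) (22,23) (23,25)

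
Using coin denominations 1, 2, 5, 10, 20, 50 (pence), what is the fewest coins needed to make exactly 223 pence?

Greedy: take as many of the largest coin as possible, then repeat with the remainder.
223 − 4×50→23 − 1×20→3 − 1×2→1 − 1×1→0
Total coins = 4 + 1 + 1 + 1 = 7

7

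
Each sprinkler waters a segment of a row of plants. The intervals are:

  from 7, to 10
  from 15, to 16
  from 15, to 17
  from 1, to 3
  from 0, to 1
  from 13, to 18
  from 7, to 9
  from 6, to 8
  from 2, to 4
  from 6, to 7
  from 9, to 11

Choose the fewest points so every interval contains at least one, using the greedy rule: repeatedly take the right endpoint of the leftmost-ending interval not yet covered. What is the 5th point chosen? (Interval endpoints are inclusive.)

16

Sort by right endpoint; whenever an interval is uncovered, place a point at its right end.
By right end: [0,1]  [1,3]  [2,4]  [6,7]  [6,8]  [7,9]  [7,10]  [9,11]  [15,16]  [15,17]  [13,18]
[0,1] uncovered → point at 1; [2,4] uncovered → point at 4; [6,7] uncovered → point at 7; [9,11] uncovered → point at 11; [15,16] uncovered → point at 16.
Points: 1, 4, 7, 11, 16 (5 total).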